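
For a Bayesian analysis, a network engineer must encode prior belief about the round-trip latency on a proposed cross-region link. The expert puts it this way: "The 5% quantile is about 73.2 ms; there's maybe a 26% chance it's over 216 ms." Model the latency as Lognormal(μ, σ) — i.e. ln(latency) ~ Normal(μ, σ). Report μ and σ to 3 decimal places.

μ ≈ 5.071, σ ≈ 0.473

If T ~ Lognormal(μ,σ) then ln T ~ Normal(μ,σ), so the p-quantile of ln T is μ + z_p·σ.
ln(73.2) = 4.293 and ln(216) = 5.375; z_{0.05} = -1.645, z_{0.74} = 0.6433.
σ = (5.375 − 4.293)/(0.6433 − (-1.645)) = 0.473.
μ = 4.293 − (-1.645)·0.473 = 5.071.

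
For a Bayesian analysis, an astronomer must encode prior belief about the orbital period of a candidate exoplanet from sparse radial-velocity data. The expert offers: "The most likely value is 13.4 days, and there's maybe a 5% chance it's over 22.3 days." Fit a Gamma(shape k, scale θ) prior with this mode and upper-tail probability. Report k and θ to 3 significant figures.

k ≈ 11.8, θ ≈ 1.24

Gamma(k,θ) with k>1 has mode (k−1)θ, so θ = 13.4/(k−1).
Need P(X < 22.3) = 0.95 with θ tied to k this way. Start at k = 2, θ = 13.4: P(X<22.3) ≈ 0.496.
Too low — raise k to concentrate. Iterating converges to k ≈ 11.8.
Then θ = 13.4/(11.8−1) ≈ 1.24.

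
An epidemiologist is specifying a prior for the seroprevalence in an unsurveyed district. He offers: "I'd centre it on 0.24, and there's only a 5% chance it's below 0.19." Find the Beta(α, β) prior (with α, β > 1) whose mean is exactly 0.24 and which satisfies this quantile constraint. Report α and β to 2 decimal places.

α ≈ 44.17, β ≈ 139.89

With mean 0.24 fixed, write α = 0.24s, β = 0.76s where s = α+β.
Need P(θ < 0.19) = 0.05 under Beta(0.24s, 0.76s). Normal approximation: (q−m)/√(m(1−m)/s) ≈ z_{0.05} = -1.64, so s ≈ 0.24·0.76·(-1.64)²/(0.19−0.24)² = 197.4.
At s = 197.4: P(θ<0.19) ≈ 0.044. Adjusting to match 0.05 gives s ≈ 184.06.
So α = 0.24·184.06 ≈ 44.17, β = 0.76·184.06 ≈ 139.89.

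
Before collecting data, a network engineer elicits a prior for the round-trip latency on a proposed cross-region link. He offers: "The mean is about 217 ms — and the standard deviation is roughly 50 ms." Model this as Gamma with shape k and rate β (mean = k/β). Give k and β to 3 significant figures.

For Gamma(k, rate β): mean = k/β, variance = k/β², so CV = 1/√k.
CV = SD/mean = 50/217 = 0.2304, hence k = 1/CV² = 18.8.
Then β = k/mean = 18.8/217 = 0.0868.

k ≈ 18.8, β ≈ 0.0868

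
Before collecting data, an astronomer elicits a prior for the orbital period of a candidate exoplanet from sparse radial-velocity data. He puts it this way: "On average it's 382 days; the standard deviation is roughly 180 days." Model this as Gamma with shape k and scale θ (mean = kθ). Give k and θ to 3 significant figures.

k ≈ 4.5, θ ≈ 84.8

For Gamma(k, scale θ): mean = kθ, variance = kθ², so CV = 1/√k.
CV = SD/mean = 180/382 = 0.4712, hence k = 1/CV² = 4.5.
Then θ = mean/k = 382/4.5 = 84.8.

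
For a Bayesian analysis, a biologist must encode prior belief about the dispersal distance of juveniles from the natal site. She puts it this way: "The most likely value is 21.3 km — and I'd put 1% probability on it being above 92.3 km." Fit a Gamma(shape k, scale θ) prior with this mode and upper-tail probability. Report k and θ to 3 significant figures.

k ≈ 2.9, θ ≈ 11.2

Gamma(k,θ) with k>1 has mode (k−1)θ, so θ = 21.3/(k−1).
Need P(X < 92.3) = 0.99 with θ tied to k this way. Start at k = 2, θ = 21.3: P(X<92.3) ≈ 0.930.
Too low — raise k to concentrate. Iterating converges to k ≈ 2.9.
Then θ = 21.3/(2.9−1) ≈ 11.2.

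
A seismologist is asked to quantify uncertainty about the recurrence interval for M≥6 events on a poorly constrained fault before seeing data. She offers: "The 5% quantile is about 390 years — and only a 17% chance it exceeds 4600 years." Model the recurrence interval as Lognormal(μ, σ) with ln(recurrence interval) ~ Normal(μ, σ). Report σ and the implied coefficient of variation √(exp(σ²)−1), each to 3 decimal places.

If T ~ Lognormal(μ,σ) then ln T ~ Normal(μ,σ), so the p-quantile of ln T is μ + z_p·σ.
ln(390) = 5.966 and ln(4600) = 8.434; z_{0.05} = -1.645, z_{0.83} = 0.9542.
σ = (8.434 − 5.966)/(0.9542 − (-1.645)) = 0.949.
μ = 5.966 − (-1.645)·0.949 = 7.528.
CV = √(exp(σ²)−1) = √(exp(0.9015)−1) = 1.210.

σ ≈ 0.949, CV ≈ 1.210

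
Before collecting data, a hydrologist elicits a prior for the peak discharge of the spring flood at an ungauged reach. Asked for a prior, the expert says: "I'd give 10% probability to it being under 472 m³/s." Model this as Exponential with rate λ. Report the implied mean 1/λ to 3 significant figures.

mean ≈ 4480 m³/s

P(T < 472.0) = 1 − e^(−λ·472.0) = 0.1, so λ = −ln(1−0.1)/472.0 = −ln(0.9)/472.0 = 0.000223.
Mean = 1/λ = 4480 m³/s.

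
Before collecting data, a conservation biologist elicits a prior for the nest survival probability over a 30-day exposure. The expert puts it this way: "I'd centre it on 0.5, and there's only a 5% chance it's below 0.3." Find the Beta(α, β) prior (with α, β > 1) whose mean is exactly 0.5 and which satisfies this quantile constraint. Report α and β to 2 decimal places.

α ≈ 8.00, β ≈ 8.00

With mean 0.5 fixed, write α = 0.5s, β = 0.5s where s = α+β.
Need P(θ < 0.3) = 0.05 under Beta(0.5s, 0.5s). Normal approximation: (q−m)/√(m(1−m)/s) ≈ z_{0.05} = -1.64, so s ≈ 0.5·0.5·(-1.64)²/(0.3−0.5)² = 16.9.
At s = 16.9: P(θ<0.3) ≈ 0.045. Adjusting to match 0.05 gives s ≈ 16.00.
So α = 0.5·16.00 ≈ 8.00, β = 0.5·16.00 ≈ 8.00.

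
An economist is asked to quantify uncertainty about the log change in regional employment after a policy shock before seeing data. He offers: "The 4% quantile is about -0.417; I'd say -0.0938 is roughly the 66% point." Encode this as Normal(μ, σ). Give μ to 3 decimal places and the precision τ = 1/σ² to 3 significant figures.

The p-quantile of Normal(μ,σ) is μ + z_p·σ, with z_{0.04} = -1.751 and z_{0.66} = 0.4125.
Eliminate σ: μ = (z₂·x₁ − z₁·x₂)/(z₂ − z₁) = (0.4125·-0.417 − (-1.751)·-0.0938)/2.163 = -0.155.
Then σ = (x₂ − x₁)/(z₂ − z₁) = (-0.0938 − -0.417)/2.163 = 0.149.
Precision τ = 1/σ² = 1/0.1494² = 44.8.

μ = -0.155, τ = 44.8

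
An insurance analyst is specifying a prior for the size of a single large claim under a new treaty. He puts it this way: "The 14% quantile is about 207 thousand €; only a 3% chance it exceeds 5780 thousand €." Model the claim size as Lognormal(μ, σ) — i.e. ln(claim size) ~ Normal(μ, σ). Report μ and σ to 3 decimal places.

μ ≈ 6.547, σ ≈ 1.124

If T ~ Lognormal(μ,σ) then ln T ~ Normal(μ,σ), so the p-quantile of ln T is μ + z_p·σ.
ln(207) = 5.333 and ln(5780) = 8.662; z_{0.14} = -1.08, z_{0.97} = 1.881.
σ = (8.662 − 5.333)/(1.881 − (-1.08)) = 1.124.
μ = 5.333 − (-1.08)·1.124 = 6.547.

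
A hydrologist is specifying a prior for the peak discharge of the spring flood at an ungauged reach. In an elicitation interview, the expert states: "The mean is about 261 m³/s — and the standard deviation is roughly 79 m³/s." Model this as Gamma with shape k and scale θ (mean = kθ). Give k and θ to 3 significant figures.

k ≈ 10.9, θ ≈ 23.9

For Gamma(k, scale θ): mean = kθ, variance = kθ², so CV = 1/√k.
CV = SD/mean = 79/261 = 0.3027, hence k = 1/CV² = 10.9.
Then θ = mean/k = 261/10.9 = 23.9.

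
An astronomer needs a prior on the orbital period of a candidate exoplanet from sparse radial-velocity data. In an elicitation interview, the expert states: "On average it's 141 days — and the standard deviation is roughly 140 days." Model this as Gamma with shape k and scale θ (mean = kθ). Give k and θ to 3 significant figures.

k ≈ 1.01, θ ≈ 139

For Gamma(k, scale θ): mean = kθ, variance = kθ², so CV = 1/√k.
CV = SD/mean = 140/141 = 0.9929, hence k = 1/CV² = 1.01.
Then θ = mean/k = 141/1.01 = 139.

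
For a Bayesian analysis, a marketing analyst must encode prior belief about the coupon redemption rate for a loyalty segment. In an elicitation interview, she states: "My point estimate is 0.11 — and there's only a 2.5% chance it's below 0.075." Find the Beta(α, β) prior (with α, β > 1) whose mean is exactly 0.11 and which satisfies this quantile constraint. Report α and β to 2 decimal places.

α ≈ 28.62, β ≈ 231.59

With mean 0.11 fixed, write α = 0.11s, β = 0.89s where s = α+β.
Need P(θ < 0.075) = 0.025 under Beta(0.11s, 0.89s). Normal approximation: (q−m)/√(m(1−m)/s) ≈ z_{0.025} = -1.96, so s ≈ 0.11·0.89·(-1.96)²/(0.075−0.11)² = 307.0.
At s = 307.0: P(θ<0.075) ≈ 0.016. Adjusting to match 0.025 gives s ≈ 260.21.
So α = 0.11·260.21 ≈ 28.62, β = 0.89·260.21 ≈ 231.59.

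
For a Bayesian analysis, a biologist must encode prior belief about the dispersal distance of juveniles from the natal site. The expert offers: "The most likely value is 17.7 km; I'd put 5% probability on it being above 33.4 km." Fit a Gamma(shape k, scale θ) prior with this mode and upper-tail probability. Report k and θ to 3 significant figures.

k ≈ 7.9, θ ≈ 2.57

Gamma(k,θ) with k>1 has mode (k−1)θ, so θ = 17.7/(k−1).
Need P(X < 33.4) = 0.95 with θ tied to k this way. Start at k = 2, θ = 17.7: P(X<33.4) ≈ 0.563.
Too low — raise k to concentrate. Iterating converges to k ≈ 7.9.
Then θ = 17.7/(7.9−1) ≈ 2.57.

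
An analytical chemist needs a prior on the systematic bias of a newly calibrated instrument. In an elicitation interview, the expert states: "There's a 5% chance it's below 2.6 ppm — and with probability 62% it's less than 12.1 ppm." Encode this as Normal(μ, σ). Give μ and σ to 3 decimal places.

The p-quantile of Normal(μ,σ) is μ + z_p·σ, with z_{0.05} = -1.645 and z_{0.62} = 0.3055.
Eliminate σ: μ = (z₂·x₁ − z₁·x₂)/(z₂ − z₁) = (0.3055·2.6 − (-1.645)·12.1)/1.95 = 10.612.
Then σ = (x₂ − x₁)/(z₂ − z₁) = (12.1 − 2.6)/1.95 = 4.871.

μ = 10.612, σ = 4.871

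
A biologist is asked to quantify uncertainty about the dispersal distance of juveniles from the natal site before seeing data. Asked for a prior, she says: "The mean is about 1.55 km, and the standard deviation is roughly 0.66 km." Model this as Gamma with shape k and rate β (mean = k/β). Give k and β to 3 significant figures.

For Gamma(k, rate β): mean = k/β, variance = k/β², so CV = 1/√k.
CV = SD/mean = 0.66/1.55 = 0.4258, hence k = 1/CV² = 5.52.
Then β = k/mean = 5.52/1.55 = 3.56.

k ≈ 5.52, β ≈ 3.56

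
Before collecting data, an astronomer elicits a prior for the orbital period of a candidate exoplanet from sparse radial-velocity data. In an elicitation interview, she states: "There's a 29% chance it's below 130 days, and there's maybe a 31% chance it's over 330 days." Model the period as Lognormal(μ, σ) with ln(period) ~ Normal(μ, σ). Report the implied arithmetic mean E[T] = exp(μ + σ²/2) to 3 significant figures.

If T ~ Lognormal(μ,σ) then ln T ~ Normal(μ,σ), so the p-quantile of ln T is μ + z_p·σ.
ln(130) = 4.868 and ln(330) = 5.799; z_{0.29} = -0.5534, z_{0.69} = 0.4959.
σ = (5.799 − 4.868)/(0.4959 − (-0.5534)) = 0.888.
μ = 4.868 − (-0.5534)·0.888 = 5.359.
E[T] = exp(μ + σ²/2) = exp(5.359 + 0.3941) = 315 days.

E[T] ≈ 315 days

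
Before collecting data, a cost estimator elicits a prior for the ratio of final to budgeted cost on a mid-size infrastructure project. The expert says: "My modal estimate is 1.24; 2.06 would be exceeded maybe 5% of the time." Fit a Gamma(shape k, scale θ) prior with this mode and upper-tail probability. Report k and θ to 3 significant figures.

Gamma(k,θ) with k>1 has mode (k−1)θ, so θ = 1.24/(k−1).
Need P(X < 2.06) = 0.95 with θ tied to k this way. Start at k = 2, θ = 1.24: P(X<2.06) ≈ 0.495.
Too low — raise k to concentrate. Iterating converges to k ≈ 11.8.
Then θ = 1.24/(11.8−1) ≈ 0.114.

k ≈ 11.8, θ ≈ 0.114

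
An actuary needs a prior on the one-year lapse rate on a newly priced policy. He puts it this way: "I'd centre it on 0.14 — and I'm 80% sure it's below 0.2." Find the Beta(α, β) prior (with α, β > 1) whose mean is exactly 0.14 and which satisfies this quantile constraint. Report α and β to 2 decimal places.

With mean 0.14 fixed, write α = 0.14s, β = 0.86s where s = α+β.
Need P(θ < 0.2) = 0.8 under Beta(0.14s, 0.86s). Normal approximation: (q−m)/√(m(1−m)/s) ≈ z_{0.8} = 0.842, so s ≈ 0.14·0.86·(0.842)²/(0.2−0.14)² = 23.7.
At s = 23.7: P(θ<0.2) ≈ 0.814. Adjusting to match 0.8 gives s ≈ 19.84.
So α = 0.14·19.84 ≈ 2.78, β = 0.86·19.84 ≈ 17.06.

α ≈ 2.78, β ≈ 17.06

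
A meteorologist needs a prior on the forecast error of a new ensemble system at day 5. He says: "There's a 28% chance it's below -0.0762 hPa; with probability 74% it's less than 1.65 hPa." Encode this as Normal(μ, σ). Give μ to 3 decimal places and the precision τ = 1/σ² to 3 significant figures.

The p-quantile of Normal(μ,σ) is μ + z_p·σ, with z_{0.28} = -0.5828 and z_{0.74} = 0.6433.
Eliminate σ: μ = (z₂·x₁ − z₁·x₂)/(z₂ − z₁) = (0.6433·-0.0762 − (-0.5828)·1.65)/1.226 = 0.744.
Then σ = (x₂ − x₁)/(z₂ − z₁) = (1.65 − -0.0762)/1.226 = 1.408.
Precision τ = 1/σ² = 1/1.408² = 0.505.

μ = 0.744, τ = 0.505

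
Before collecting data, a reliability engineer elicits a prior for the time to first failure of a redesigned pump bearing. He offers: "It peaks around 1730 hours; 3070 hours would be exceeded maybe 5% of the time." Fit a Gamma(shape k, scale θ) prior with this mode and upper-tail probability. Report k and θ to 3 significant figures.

k ≈ 9.48, θ ≈ 204

Gamma(k,θ) with k>1 has mode (k−1)θ, so θ = 1730/(k−1).
Need P(X < 3070) = 0.95 with θ tied to k this way. Start at k = 2, θ = 1730: P(X<3070) ≈ 0.530.
Too low — raise k to concentrate. Iterating converges to k ≈ 9.48.
Then θ = 1730/(9.48−1) ≈ 204.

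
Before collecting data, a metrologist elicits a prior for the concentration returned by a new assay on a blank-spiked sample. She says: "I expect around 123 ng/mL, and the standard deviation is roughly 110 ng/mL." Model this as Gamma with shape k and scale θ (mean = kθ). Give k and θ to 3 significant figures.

For Gamma(k, scale θ): mean = kθ, variance = kθ², so CV = 1/√k.
CV = SD/mean = 110/123 = 0.8943, hence k = 1/CV² = 1.25.
Then θ = mean/k = 123/1.25 = 98.4.

k ≈ 1.25, θ ≈ 98.4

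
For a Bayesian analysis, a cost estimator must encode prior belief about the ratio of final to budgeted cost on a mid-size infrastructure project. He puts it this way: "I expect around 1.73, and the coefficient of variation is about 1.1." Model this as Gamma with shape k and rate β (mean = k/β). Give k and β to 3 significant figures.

k ≈ 0.826, β ≈ 0.478

For Gamma(k, rate β): mean = k/β, variance = k/β², so CV = 1/√k.
CV = 1.1, hence k = 1/CV² = 0.826.
Then β = k/mean = 0.826/1.73 = 0.478.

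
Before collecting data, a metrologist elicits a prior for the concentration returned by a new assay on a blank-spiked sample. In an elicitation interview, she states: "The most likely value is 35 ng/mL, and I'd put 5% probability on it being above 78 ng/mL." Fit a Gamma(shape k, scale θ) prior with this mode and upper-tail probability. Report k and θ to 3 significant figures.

Gamma(k,θ) with k>1 has mode (k−1)θ, so θ = 35/(k−1).
Need P(X < 78) = 0.95 with θ tied to k this way. Start at k = 2, θ = 35: P(X<78) ≈ 0.652.
Too low — raise k to concentrate. Iterating converges to k ≈ 5.28.
Then θ = 35/(5.28−1) ≈ 8.18.

k ≈ 5.28, θ ≈ 8.18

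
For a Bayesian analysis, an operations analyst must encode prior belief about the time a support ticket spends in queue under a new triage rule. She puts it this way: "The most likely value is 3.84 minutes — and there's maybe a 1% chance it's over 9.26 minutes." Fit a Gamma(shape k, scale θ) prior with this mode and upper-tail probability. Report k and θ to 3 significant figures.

k ≈ 7.11, θ ≈ 0.629

Gamma(k,θ) with k>1 has mode (k−1)θ, so θ = 3.84/(k−1).
Need P(X < 9.26) = 0.99 with θ tied to k this way. Start at k = 2, θ = 3.84: P(X<9.26) ≈ 0.694.
Too low — raise k to concentrate. Iterating converges to k ≈ 7.11.
Then θ = 3.84/(7.11−1) ≈ 0.629.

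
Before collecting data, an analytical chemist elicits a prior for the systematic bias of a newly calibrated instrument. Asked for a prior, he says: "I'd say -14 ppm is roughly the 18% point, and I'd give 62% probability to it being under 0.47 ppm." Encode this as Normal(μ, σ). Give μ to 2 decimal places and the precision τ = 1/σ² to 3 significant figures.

The p-quantile of Normal(μ,σ) is μ + z_p·σ, with z_{0.18} = -0.9154 and z_{0.62} = 0.3055.
Eliminate σ: μ = (z₂·x₁ − z₁·x₂)/(z₂ − z₁) = (0.3055·-14 − (-0.9154)·0.47)/1.221 = -3.15.
Then σ = (x₂ − x₁)/(z₂ − z₁) = (0.47 − -14)/1.221 = 11.85.
Precision τ = 1/σ² = 1/11.85² = 0.00712.

μ = -3.15, τ = 0.00712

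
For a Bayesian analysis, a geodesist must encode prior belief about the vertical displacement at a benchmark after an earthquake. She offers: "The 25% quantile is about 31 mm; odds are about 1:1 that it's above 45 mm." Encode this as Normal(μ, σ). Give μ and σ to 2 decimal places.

μ = 45.00, σ = 20.76

For Normal(μ,σ), the p-quantile is μ + z_p·σ. Here z_{0.25} = -0.6745, z_{0.5} = 0.
So 31 = μ − 0.6745σ and 45 = μ + 0σ.
Subtracting: σ = (45 − 31)/(0 − (-0.6745)) = 20.76.
Then μ = 31 − (-0.6745)·20.76 = 45.00.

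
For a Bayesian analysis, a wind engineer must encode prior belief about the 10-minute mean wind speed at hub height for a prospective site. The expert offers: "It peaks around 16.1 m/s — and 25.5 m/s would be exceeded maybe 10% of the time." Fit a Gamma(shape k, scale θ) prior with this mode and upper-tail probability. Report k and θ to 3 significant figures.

Gamma(k,θ) with k>1 has mode (k−1)θ, so θ = 16.1/(k−1).
Need P(X < 25.5) = 0.9 with θ tied to k this way. Start at k = 2, θ = 16.1: P(X<25.5) ≈ 0.470.
Too low — raise k to concentrate. Iterating converges to k ≈ 9.87.
Then θ = 16.1/(9.87−1) ≈ 1.81.

k ≈ 9.87, θ ≈ 1.81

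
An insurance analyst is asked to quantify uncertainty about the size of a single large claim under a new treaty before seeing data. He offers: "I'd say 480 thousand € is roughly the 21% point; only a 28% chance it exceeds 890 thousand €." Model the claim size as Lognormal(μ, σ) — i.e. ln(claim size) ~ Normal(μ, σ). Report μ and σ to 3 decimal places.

If T ~ Lognormal(μ,σ) then ln T ~ Normal(μ,σ), so the p-quantile of ln T is μ + z_p·σ.
ln(480) = 6.174 and ln(890) = 6.791; z_{0.21} = -0.8064, z_{0.72} = 0.5828.
σ = (6.791 − 6.174)/(0.5828 − (-0.8064)) = 0.444.
μ = 6.174 − (-0.8064)·0.444 = 6.532.

μ ≈ 6.532, σ ≈ 0.444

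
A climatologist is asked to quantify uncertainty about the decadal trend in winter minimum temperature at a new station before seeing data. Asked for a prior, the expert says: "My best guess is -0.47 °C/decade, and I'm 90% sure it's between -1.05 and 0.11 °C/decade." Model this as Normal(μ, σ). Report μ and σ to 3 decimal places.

A symmetric 90% interval runs μ ± z·σ with z = 1.645.
Half-width = 0.58, so σ = 0.58/1.645 = 0.353.
μ is the stated best guess, -0.470.

μ = -0.470, σ = 0.353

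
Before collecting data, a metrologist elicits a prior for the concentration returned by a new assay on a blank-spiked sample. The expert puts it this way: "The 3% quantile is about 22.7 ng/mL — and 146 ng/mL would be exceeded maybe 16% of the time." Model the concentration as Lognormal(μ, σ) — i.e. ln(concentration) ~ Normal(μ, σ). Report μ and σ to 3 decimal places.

If T ~ Lognormal(μ,σ) then ln T ~ Normal(μ,σ), so the p-quantile of ln T is μ + z_p·σ.
ln(22.7) = 3.122 and ln(146) = 4.984; z_{0.03} = -1.881, z_{0.84} = 0.9945.
σ = (4.984 − 3.122)/(0.9945 − (-1.881)) = 0.647.
μ = 3.122 − (-1.881)·0.647 = 4.340.

μ ≈ 4.340, σ ≈ 0.647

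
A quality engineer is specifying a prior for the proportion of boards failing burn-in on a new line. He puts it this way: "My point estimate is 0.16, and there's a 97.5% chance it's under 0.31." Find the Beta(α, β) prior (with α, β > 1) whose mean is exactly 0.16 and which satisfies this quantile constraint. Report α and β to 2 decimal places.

With mean 0.16 fixed, write α = 0.16s, β = 0.84s where s = α+β.
Need P(θ < 0.31) = 0.975 under Beta(0.16s, 0.84s). Normal approximation: (q−m)/√(m(1−m)/s) ≈ z_{0.975} = 1.96, so s ≈ 0.16·0.84·(1.96)²/(0.31−0.16)² = 22.9.
At s = 22.9: P(θ<0.31) ≈ 0.961. Adjusting to match 0.975 gives s ≈ 29.34.
So α = 0.16·29.34 ≈ 4.69, β = 0.84·29.34 ≈ 24.64.

α ≈ 4.69, β ≈ 24.64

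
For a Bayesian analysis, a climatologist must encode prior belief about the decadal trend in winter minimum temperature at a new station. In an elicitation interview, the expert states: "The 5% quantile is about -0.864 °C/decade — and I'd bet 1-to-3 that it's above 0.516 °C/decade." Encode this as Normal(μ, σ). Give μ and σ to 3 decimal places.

μ = 0.115, σ = 0.595

For Normal(μ,σ), the p-quantile is μ + z_p·σ. Here z_{0.05} = -1.645, z_{0.75} = 0.6745.
So -0.864 = μ − 1.645σ and 0.516 = μ + 0.6745σ.
Subtracting: σ = (0.516 − -0.864)/(0.6745 − (-1.645)) = 0.595.
Then μ = -0.864 − (-1.645)·0.595 = 0.115.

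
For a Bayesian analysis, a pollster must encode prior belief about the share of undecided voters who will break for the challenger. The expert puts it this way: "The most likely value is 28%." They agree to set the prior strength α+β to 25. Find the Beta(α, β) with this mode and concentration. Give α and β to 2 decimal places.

α = 7.44, β = 17.56

For α,β > 1 the Beta mode is (α−1)/(α+β−2). With α+β = 25, the mode is (α−1)/23.
Set (α−1)/23 = 0.28 → α = 1 + 0.28·23 = 7.44.
β = 25 − α = 17.56.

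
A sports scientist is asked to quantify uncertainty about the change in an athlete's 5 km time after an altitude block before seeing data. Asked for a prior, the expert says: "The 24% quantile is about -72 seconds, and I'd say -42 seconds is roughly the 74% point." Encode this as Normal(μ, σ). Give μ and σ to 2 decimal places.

μ = -56.30, σ = 22.23

The p-quantile of Normal(μ,σ) is μ + z_p·σ, with z_{0.24} = -0.7063 and z_{0.74} = 0.6433.
Eliminate σ: μ = (z₂·x₁ − z₁·x₂)/(z₂ − z₁) = (0.6433·-72 − (-0.7063)·-42)/1.35 = -56.30.
Then σ = (x₂ − x₁)/(z₂ − z₁) = (-42 − -72)/1.35 = 22.23.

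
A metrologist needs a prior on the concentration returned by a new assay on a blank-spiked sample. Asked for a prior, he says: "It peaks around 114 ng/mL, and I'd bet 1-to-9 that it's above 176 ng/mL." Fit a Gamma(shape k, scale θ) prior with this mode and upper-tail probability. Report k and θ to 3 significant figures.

Gamma(k,θ) with k>1 has mode (k−1)θ, so θ = 114/(k−1).
Need P(X < 176) = 0.9 with θ tied to k this way. Start at k = 2, θ = 114: P(X<176) ≈ 0.457.
Too low — raise k to concentrate. Iterating converges to k ≈ 10.9.
Then θ = 114/(10.9−1) ≈ 11.5.

k ≈ 10.9, θ ≈ 11.5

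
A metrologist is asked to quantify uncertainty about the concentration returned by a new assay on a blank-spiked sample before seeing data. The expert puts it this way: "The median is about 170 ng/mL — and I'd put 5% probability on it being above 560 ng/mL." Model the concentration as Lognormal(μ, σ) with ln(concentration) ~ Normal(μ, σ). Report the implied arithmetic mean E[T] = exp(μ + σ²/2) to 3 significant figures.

E[T] ≈ 221 ng/mL

If T ~ Lognormal(μ,σ) then ln T ~ Normal(μ,σ), so the p-quantile of ln T is μ + z_p·σ.
ln(170) = 5.136 and ln(560) = 6.328; z_{0.5} = 0, z_{0.95} = 1.645.
σ = (6.328 − 5.136)/(1.645 − (0)) = 0.725.
μ = 5.136 − (0)·0.725 = 5.136.
E[T] = exp(μ + σ²/2) = exp(5.136 + 0.2626) = 221 ng/mL.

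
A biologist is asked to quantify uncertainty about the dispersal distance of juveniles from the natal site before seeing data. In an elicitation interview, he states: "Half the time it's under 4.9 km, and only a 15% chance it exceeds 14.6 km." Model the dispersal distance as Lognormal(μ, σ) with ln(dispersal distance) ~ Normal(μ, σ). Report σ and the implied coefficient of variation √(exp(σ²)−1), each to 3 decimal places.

If T ~ Lognormal(μ,σ) then ln T ~ Normal(μ,σ), so the p-quantile of ln T is μ + z_p·σ.
ln(4.9) = 1.589 and ln(14.6) = 2.681; z_{0.5} = 0, z_{0.85} = 1.036.
σ = (2.681 − 1.589)/(1.036 − (0)) = 1.053.
μ = 1.589 − (0)·1.053 = 1.589.
CV = √(exp(σ²)−1) = √(exp(1.1097)−1) = 1.426.

σ ≈ 1.053, CV ≈ 1.426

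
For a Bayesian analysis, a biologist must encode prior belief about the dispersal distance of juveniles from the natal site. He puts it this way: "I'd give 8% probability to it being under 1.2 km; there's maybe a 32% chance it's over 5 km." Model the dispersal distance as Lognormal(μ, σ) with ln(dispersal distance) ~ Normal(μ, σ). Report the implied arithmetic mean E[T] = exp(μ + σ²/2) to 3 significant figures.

If T ~ Lognormal(μ,σ) then ln T ~ Normal(μ,σ), so the p-quantile of ln T is μ + z_p·σ.
ln(1.2) = 0.1823 and ln(5) = 1.609; z_{0.08} = -1.405, z_{0.68} = 0.4677.
σ = (1.609 − 0.1823)/(0.4677 − (-1.405)) = 0.762.
μ = 0.1823 − (-1.405)·0.762 = 1.253.
E[T] = exp(μ + σ²/2) = exp(1.253 + 0.2903) = 4.68 km.

E[T] ≈ 4.68 km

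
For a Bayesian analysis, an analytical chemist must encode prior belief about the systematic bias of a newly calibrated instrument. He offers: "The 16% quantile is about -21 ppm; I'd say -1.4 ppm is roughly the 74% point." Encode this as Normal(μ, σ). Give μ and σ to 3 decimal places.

μ = -9.099, σ = 11.967

The p-quantile of Normal(μ,σ) is μ + z_p·σ, with z_{0.16} = -0.9945 and z_{0.74} = 0.6433.
Eliminate σ: μ = (z₂·x₁ − z₁·x₂)/(z₂ − z₁) = (0.6433·-21 − (-0.9945)·-1.4)/1.638 = -9.099.
Then σ = (x₂ − x₁)/(z₂ − z₁) = (-1.4 − -21)/1.638 = 11.967.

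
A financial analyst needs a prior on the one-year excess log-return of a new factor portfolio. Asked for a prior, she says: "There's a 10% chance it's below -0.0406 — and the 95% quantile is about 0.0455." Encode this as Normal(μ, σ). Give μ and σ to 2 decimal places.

The p-quantile of Normal(μ,σ) is μ + z_p·σ, with z_{0.1} = -1.282 and z_{0.95} = 1.645.
Eliminate σ: μ = (z₂·x₁ − z₁·x₂)/(z₂ − z₁) = (1.645·-0.0406 − (-1.282)·0.0455)/2.926 = -0.00.
Then σ = (x₂ − x₁)/(z₂ − z₁) = (0.0455 − -0.0406)/2.926 = 0.03.

μ = -0.00, σ = 0.03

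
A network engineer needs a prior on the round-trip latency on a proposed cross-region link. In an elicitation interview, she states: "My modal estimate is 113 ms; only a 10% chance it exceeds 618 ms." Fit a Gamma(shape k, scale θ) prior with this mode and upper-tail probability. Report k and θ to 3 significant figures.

Gamma(k,θ) with k>1 has mode (k−1)θ, so θ = 113/(k−1).
Need P(X < 618) = 0.9 with θ tied to k this way. Start at k = 2, θ = 113: P(X<618) ≈ 0.973.
Too high — lower k to spread out. Iterating converges to k ≈ 1.6.
Then θ = 113/(1.6−1) ≈ 188.

k ≈ 1.6, θ ≈ 188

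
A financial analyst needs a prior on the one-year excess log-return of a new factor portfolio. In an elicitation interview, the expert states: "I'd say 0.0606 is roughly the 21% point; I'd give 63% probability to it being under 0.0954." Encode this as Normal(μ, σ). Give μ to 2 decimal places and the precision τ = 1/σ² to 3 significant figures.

μ = 0.09, τ = 1070

The p-quantile of Normal(μ,σ) is μ + z_p·σ, with z_{0.21} = -0.8064 and z_{0.63} = 0.3319.
Eliminate σ: μ = (z₂·x₁ − z₁·x₂)/(z₂ − z₁) = (0.3319·0.0606 − (-0.8064)·0.0954)/1.138 = 0.09.
Then σ = (x₂ − x₁)/(z₂ − z₁) = (0.0954 − 0.0606)/1.138 = 0.03.
Precision τ = 1/σ² = 1/0.03057² = 1070.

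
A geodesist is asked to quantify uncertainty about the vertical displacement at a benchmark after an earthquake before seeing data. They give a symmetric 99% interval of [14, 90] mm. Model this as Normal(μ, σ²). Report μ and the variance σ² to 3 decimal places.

A symmetric 99% interval runs μ ± z·σ with z = 2.576.
Half-width = 38, so σ = 38/2.576 = 14.7525 and σ² = 217.637.
μ is the interval midpoint, 52.000.

μ = 52.000, σ² = 217.637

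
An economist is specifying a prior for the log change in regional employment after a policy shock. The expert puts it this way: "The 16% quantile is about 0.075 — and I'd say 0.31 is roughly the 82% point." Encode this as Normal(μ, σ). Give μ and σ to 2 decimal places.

μ = 0.20, σ = 0.12

For Normal(μ,σ), the p-quantile is μ + z_p·σ. Here z_{0.16} = -0.9945, z_{0.82} = 0.9154.
So 0.075 = μ − 0.9945σ and 0.31 = μ + 0.9154σ.
Subtracting: σ = (0.31 − 0.075)/(0.9154 − (-0.9945)) = 0.12.
Then μ = 0.075 − (-0.9945)·0.12 = 0.20.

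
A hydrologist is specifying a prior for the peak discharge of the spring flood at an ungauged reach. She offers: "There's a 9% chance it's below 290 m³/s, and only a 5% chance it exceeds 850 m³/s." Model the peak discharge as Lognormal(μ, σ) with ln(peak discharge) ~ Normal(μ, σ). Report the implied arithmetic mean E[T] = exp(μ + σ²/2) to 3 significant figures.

If T ~ Lognormal(μ,σ) then ln T ~ Normal(μ,σ), so the p-quantile of ln T is μ + z_p·σ.
ln(290) = 5.67 and ln(850) = 6.745; z_{0.09} = -1.341, z_{0.95} = 1.645.
σ = (6.745 − 5.67)/(1.645 − (-1.341)) = 0.360.
μ = 5.67 − (-1.341)·0.360 = 6.153.
E[T] = exp(μ + σ²/2) = exp(6.153 + 0.0649) = 502 m³/s.

E[T] ≈ 502 m³/s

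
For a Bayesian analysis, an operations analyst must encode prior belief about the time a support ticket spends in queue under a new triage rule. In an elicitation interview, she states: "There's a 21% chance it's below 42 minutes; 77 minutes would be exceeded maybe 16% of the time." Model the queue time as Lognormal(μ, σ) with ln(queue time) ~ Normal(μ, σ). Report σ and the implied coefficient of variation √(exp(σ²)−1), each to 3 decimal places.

If T ~ Lognormal(μ,σ) then ln T ~ Normal(μ,σ), so the p-quantile of ln T is μ + z_p·σ.
ln(42) = 3.738 and ln(77) = 4.344; z_{0.21} = -0.8064, z_{0.84} = 0.9945.
σ = (4.344 − 3.738)/(0.9945 − (-0.8064)) = 0.337.
μ = 3.738 − (-0.8064)·0.337 = 4.009.
CV = √(exp(σ²)−1) = √(exp(0.1133)−1) = 0.346.

σ ≈ 0.337, CV ≈ 0.346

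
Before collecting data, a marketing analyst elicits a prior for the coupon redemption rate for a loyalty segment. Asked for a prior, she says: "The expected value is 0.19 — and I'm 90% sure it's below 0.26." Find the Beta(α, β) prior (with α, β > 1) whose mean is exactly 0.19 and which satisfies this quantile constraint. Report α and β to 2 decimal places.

α ≈ 10.33, β ≈ 44.06

With mean 0.19 fixed, write α = 0.19s, β = 0.81s where s = α+β.
Need P(θ < 0.26) = 0.9 under Beta(0.19s, 0.81s). Normal approximation: (q−m)/√(m(1−m)/s) ≈ z_{0.9} = 1.28, so s ≈ 0.19·0.81·(1.28)²/(0.26−0.19)² = 51.6.
At s = 51.6: P(θ<0.26) ≈ 0.895. Adjusting to match 0.9 gives s ≈ 54.39.
So α = 0.19·54.39 ≈ 10.33, β = 0.81·54.39 ≈ 44.06.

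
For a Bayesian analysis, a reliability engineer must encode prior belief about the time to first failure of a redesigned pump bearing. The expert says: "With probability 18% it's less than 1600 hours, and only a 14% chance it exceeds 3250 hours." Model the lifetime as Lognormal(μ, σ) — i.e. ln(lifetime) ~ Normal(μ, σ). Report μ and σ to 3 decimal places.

If T ~ Lognormal(μ,σ) then ln T ~ Normal(μ,σ), so the p-quantile of ln T is μ + z_p·σ.
ln(1600) = 7.378 and ln(3250) = 8.086; z_{0.18} = -0.9154, z_{0.86} = 1.08.
σ = (8.086 − 7.378)/(1.08 − (-0.9154)) = 0.355.
μ = 7.378 − (-0.9154)·0.355 = 7.703.

μ ≈ 7.703, σ ≈ 0.355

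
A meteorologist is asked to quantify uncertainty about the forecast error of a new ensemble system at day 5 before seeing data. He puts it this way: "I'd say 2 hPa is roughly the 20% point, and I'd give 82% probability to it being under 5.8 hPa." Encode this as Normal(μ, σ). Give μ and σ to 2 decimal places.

μ = 3.82, σ = 2.16

For Normal(μ,σ), the p-quantile is μ + z_p·σ. Here z_{0.2} = -0.8416, z_{0.82} = 0.9154.
So 2 = μ − 0.8416σ and 5.8 = μ + 0.9154σ.
Subtracting: σ = (5.8 − 2)/(0.9154 − (-0.8416)) = 2.16.
Then μ = 2 − (-0.8416)·2.16 = 3.82.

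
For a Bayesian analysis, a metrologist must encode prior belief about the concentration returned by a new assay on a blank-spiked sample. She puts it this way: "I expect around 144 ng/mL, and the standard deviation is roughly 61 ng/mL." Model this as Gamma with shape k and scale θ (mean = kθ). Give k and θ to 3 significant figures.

k ≈ 5.57, θ ≈ 25.8

For Gamma(k, scale θ): mean = kθ, variance = kθ², so CV = 1/√k.
CV = SD/mean = 61/144 = 0.4236, hence k = 1/CV² = 5.57.
Then θ = mean/k = 144/5.57 = 25.8.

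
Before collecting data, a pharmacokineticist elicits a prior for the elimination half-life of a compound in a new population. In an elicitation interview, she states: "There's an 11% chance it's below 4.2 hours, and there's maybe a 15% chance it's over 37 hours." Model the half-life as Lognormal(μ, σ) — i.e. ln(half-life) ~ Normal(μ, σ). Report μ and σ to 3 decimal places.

If T ~ Lognormal(μ,σ) then ln T ~ Normal(μ,σ), so the p-quantile of ln T is μ + z_p·σ.
ln(4.2) = 1.435 and ln(37) = 3.611; z_{0.11} = -1.227, z_{0.85} = 1.036.
σ = (3.611 − 1.435)/(1.036 − (-1.227)) = 0.961.
μ = 1.435 − (-1.227)·0.961 = 2.614.

μ ≈ 2.614, σ ≈ 0.961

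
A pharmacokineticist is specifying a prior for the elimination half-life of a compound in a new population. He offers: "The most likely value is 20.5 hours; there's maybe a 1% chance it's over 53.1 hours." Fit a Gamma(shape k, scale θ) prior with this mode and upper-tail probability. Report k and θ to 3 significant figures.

k ≈ 6.14, θ ≈ 3.99

Gamma(k,θ) with k>1 has mode (k−1)θ, so θ = 20.5/(k−1).
Need P(X < 53.1) = 0.99 with θ tied to k this way. Start at k = 2, θ = 20.5: P(X<53.1) ≈ 0.731.
Too low — raise k to concentrate. Iterating converges to k ≈ 6.14.
Then θ = 20.5/(6.14−1) ≈ 3.99.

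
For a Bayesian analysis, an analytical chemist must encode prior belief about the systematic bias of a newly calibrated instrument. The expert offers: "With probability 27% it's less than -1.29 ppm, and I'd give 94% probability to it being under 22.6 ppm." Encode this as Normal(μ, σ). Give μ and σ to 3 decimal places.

For Normal(μ,σ), the p-quantile is μ + z_p·σ. Here z_{0.27} = -0.6128, z_{0.94} = 1.555.
So -1.29 = μ − 0.6128σ and 22.6 = μ + 1.555σ.
Subtracting: σ = (22.6 − -1.29)/(1.555 − (-0.6128)) = 11.021.
Then μ = -1.29 − (-0.6128)·11.021 = 5.464.

μ = 5.464, σ = 11.021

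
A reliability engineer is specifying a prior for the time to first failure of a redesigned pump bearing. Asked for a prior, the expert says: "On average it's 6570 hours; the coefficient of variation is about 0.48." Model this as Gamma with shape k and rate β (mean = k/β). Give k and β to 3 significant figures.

k ≈ 4.34, β ≈ 0.000661

For Gamma(k, rate β): mean = k/β, variance = k/β², so CV = 1/√k.
CV = 0.48, hence k = 1/CV² = 4.34.
Then β = k/mean = 4.34/6570 = 0.000661.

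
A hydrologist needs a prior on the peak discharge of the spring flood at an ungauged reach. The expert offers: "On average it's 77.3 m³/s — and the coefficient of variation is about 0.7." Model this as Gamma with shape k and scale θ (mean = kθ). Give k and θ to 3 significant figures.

For Gamma(k, scale θ): mean = kθ, variance = kθ², so CV = 1/√k.
CV = 0.7, hence k = 1/CV² = 2.04.
Then θ = mean/k = 77.3/2.04 = 37.9.

k ≈ 2.04, θ ≈ 37.9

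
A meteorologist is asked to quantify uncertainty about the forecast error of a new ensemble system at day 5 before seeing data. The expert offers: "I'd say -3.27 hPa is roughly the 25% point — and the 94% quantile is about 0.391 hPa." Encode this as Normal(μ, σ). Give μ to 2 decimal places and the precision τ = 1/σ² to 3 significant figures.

μ = -2.16, τ = 0.371

For Normal(μ,σ), the p-quantile is μ + z_p·σ. Here z_{0.25} = -0.6745, z_{0.94} = 1.555.
So -3.27 = μ − 0.6745σ and 0.391 = μ + 1.555σ.
Subtracting: σ = (0.391 − -3.27)/(1.555 − (-0.6745)) = 1.64.
Then μ = -3.27 − (-0.6745)·1.64 = -2.16.
Precision τ = 1/σ² = 1/1.642² = 0.371.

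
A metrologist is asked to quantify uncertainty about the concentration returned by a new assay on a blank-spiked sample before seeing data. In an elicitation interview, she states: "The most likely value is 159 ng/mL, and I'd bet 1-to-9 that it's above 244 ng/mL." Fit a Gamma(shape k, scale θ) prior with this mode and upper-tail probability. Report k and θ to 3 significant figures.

Gamma(k,θ) with k>1 has mode (k−1)θ, so θ = 159/(k−1).
Need P(X < 244) = 0.9 with θ tied to k this way. Start at k = 2, θ = 159: P(X<244) ≈ 0.454.
Too low — raise k to concentrate. Iterating converges to k ≈ 11.2.
Then θ = 159/(11.2−1) ≈ 15.6.

k ≈ 11.2, θ ≈ 15.6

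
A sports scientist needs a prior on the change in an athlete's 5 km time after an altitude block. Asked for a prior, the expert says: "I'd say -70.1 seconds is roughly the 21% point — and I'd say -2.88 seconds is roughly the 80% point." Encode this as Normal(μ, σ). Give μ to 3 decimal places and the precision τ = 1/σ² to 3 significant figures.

μ = -37.208, τ = 0.000601

For Normal(μ,σ), the p-quantile is μ + z_p·σ. Here z_{0.21} = -0.8064, z_{0.8} = 0.8416.
So -70.1 = μ − 0.8064σ and -2.88 = μ + 0.8416σ.
Subtracting: σ = (-2.88 − -70.1)/(0.8416 − (-0.8064)) = 40.788.
Then μ = -70.1 − (-0.8064)·40.788 = -37.208.
Precision τ = 1/σ² = 1/40.79² = 0.000601.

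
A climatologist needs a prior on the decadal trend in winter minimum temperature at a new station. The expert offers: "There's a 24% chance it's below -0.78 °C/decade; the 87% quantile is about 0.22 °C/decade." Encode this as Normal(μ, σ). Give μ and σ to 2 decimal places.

μ = -0.39, σ = 0.55

The p-quantile of Normal(μ,σ) is μ + z_p·σ, with z_{0.24} = -0.7063 and z_{0.87} = 1.126.
Eliminate σ: μ = (z₂·x₁ − z₁·x₂)/(z₂ − z₁) = (1.126·-0.78 − (-0.7063)·0.22)/1.833 = -0.39.
Then σ = (x₂ − x₁)/(z₂ − z₁) = (0.22 − -0.78)/1.833 = 0.55.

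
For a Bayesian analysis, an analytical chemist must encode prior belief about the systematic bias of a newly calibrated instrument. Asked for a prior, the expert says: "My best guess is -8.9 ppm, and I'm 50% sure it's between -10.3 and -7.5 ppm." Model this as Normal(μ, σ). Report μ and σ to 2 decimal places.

μ = -8.90, σ = 2.08

A symmetric 50% interval runs μ ± z·σ with z = 0.6745.
Half-width = 1.4, so σ = 1.4/0.6745 = 2.08.
μ is the stated best guess, -8.90.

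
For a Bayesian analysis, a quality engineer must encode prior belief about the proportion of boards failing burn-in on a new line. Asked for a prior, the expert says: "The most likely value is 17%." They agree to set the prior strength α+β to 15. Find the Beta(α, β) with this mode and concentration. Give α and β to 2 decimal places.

For α,β > 1 the Beta mode is (α−1)/(α+β−2). With α+β = 15, the mode is (α−1)/13.
Set (α−1)/13 = 0.17 → α = 1 + 0.17·13 = 3.21.
β = 15 − α = 11.79.

α = 3.21, β = 11.79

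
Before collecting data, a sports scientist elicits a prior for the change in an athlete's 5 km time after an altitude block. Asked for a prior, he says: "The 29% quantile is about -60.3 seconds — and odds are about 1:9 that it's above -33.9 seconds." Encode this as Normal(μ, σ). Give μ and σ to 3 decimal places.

The p-quantile of Normal(μ,σ) is μ + z_p·σ, with z_{0.29} = -0.5534 and z_{0.9} = 1.282.
Eliminate σ: μ = (z₂·x₁ − z₁·x₂)/(z₂ − z₁) = (1.282·-60.3 − (-0.5534)·-33.9)/1.835 = -52.338.
Then σ = (x₂ − x₁)/(z₂ − z₁) = (-33.9 − -60.3)/1.835 = 14.387.

μ = -52.338, σ = 14.387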